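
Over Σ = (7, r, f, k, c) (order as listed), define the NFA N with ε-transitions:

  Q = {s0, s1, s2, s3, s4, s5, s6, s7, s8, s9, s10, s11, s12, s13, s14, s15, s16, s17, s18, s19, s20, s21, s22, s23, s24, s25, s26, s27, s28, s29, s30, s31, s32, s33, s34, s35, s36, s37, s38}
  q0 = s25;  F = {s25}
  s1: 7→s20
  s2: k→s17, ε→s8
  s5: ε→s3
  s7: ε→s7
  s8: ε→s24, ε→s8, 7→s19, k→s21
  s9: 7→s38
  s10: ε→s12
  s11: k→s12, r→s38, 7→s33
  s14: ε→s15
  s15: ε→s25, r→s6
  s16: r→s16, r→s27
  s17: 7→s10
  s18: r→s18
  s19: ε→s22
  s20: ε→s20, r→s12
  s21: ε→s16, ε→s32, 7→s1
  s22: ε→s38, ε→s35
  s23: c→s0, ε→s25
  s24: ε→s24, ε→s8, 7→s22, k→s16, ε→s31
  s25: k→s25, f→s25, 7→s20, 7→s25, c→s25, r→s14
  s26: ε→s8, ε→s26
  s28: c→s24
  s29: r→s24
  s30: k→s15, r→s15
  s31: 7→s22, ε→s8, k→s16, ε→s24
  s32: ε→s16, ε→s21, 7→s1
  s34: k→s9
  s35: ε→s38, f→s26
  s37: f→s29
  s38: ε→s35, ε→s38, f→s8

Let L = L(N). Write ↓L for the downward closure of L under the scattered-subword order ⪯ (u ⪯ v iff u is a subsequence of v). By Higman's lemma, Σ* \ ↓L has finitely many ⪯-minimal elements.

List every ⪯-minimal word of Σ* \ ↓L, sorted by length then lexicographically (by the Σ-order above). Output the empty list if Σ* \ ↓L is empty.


min(Σ*\↓L) = [].

|Q|=39, |F|=1, |δ|=62 (27 ε).
min D↑ (1 st, q0=0, F={}): 0:7→0,r→0,f→0,k→0,c→0 [Hopcroft].
L(D↑) = ∅ ⇒ ↓L = Σ*.


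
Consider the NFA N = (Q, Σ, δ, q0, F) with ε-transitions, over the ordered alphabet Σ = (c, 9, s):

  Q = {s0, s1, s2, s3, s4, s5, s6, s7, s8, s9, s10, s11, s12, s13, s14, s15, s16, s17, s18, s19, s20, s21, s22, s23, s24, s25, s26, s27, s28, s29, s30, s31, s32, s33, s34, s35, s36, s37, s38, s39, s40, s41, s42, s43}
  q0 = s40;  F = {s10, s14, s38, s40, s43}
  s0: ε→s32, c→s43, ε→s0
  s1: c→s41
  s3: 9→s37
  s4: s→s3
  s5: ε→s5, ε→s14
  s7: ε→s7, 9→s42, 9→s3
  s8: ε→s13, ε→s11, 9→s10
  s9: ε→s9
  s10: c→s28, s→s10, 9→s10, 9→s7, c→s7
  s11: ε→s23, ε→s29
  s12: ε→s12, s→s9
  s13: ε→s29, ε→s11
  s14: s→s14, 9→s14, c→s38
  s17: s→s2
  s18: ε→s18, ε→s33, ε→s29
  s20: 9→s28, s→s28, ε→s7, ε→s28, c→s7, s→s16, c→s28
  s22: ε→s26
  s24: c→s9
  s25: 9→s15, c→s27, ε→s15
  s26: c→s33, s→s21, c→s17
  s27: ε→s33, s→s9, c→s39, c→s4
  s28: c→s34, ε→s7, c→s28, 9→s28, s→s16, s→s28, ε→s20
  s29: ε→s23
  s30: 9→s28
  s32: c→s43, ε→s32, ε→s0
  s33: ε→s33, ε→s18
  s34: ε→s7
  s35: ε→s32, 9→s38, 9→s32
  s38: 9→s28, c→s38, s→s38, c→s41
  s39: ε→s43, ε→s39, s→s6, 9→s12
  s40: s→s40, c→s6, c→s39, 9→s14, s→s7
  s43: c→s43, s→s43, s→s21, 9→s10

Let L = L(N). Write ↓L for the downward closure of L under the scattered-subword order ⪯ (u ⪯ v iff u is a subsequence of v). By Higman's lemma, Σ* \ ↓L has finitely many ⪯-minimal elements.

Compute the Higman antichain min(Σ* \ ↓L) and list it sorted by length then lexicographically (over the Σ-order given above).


|Q|=44, |F|=5, |δ|=87 (32 ε).
min D↑ (6 st, q0=0, F={5}): 0:c→1,9→2,s→0 1:c→1,9→3,s→1 2:c→4,9→2,s→2 3:c→5,9→3,s→3 4:c→4,9→5,s→4 5:c→5,9→5,s→5 (ε-aug+det+¬).
'c9c': run [19, 17, 11, 8] end={s16,s20,s28,s3,s34,s37,s42,s7} rej; 3/3 deletions ∈↓L.
'9c9': run [19, 14, 10, 8] end={s16,s20,s28,s3,s34,s37,s42,s7} rej; 3/3 del acc.
2 words, ⪯-incomp.

Antichain: [c9c, 9c9].


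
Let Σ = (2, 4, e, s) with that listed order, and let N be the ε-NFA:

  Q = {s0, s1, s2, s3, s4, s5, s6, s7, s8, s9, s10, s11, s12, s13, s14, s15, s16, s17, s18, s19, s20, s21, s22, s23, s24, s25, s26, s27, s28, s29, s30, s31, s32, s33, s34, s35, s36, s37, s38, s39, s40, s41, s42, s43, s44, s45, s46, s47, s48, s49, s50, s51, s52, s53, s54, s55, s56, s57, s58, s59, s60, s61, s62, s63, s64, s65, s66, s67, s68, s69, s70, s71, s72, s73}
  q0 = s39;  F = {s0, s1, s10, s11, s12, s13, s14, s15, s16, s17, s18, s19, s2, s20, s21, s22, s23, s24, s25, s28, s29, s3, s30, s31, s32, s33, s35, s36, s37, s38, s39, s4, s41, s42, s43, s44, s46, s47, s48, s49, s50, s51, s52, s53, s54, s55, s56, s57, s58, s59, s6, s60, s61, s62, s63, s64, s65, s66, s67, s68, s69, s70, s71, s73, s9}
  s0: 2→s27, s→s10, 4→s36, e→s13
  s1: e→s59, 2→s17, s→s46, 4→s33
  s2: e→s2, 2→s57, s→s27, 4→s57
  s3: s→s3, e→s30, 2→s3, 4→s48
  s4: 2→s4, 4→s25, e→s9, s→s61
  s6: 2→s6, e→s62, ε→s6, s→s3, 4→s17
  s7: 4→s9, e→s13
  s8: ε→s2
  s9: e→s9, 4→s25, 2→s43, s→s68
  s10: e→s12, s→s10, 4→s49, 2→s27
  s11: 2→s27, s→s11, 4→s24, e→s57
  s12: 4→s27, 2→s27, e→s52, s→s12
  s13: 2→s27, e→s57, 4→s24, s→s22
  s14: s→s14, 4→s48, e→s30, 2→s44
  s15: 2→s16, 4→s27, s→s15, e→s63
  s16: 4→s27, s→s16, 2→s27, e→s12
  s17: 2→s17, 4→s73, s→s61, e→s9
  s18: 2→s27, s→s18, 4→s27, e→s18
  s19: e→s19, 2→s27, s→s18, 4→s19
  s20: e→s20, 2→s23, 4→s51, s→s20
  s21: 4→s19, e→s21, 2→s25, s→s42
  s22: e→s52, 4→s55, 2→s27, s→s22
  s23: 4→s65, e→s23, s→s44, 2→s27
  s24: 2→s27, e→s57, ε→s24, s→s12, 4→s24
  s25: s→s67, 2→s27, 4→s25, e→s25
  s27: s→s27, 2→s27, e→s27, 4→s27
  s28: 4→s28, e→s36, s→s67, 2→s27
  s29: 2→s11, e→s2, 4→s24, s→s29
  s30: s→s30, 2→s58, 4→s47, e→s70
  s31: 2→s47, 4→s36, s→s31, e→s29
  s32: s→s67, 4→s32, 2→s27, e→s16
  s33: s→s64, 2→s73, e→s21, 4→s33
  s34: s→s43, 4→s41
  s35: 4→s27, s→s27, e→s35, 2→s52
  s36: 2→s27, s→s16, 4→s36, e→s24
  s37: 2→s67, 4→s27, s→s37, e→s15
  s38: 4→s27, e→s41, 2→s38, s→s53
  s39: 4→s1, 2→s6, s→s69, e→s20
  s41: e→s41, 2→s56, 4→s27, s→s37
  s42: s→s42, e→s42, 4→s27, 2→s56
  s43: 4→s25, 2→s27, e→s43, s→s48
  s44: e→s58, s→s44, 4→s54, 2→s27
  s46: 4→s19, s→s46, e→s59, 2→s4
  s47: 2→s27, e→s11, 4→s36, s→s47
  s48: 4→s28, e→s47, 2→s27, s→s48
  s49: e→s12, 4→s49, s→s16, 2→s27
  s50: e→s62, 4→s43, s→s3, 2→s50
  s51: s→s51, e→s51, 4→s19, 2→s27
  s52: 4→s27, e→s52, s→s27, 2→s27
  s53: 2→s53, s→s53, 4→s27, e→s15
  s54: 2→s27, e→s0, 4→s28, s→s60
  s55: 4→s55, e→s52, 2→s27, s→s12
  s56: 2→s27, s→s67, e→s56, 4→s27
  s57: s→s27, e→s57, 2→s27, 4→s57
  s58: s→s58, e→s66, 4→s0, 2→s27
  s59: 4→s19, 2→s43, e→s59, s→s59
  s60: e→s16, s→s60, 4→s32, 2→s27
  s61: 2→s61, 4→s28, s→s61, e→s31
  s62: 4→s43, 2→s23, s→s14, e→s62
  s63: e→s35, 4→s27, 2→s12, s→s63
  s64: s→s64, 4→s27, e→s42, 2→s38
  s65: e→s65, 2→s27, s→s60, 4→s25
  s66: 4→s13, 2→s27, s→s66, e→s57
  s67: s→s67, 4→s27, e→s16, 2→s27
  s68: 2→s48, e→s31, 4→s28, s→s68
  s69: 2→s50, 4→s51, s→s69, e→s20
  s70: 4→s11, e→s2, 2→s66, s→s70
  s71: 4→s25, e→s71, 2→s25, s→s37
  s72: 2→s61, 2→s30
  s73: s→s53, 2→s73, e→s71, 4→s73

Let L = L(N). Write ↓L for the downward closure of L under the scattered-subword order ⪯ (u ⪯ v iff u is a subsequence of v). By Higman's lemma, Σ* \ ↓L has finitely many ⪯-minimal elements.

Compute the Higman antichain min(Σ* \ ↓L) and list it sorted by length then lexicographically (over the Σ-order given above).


|Q|=74, |F|=65, |δ|=273 (3 ε).
min D↑ (66 st, q0=0, F={25}): 0:2→1,4→2,e→3,s→4 1:2→1,4→5,e→6,s→7 2:2→5,4→8,e→9,s→10 3:2→11,4→12,e→3,s→3 4:2→13,4→12,e→3,s→4 5:2→5,4→14,e→15,s→16 6:2→11,4→17,e→6,s→18 7:2→7,4→19,e→20,s→7 8:2→14,4→8,e→21,s→22 9:2→17,4→23,e→9,s→9 10:2→24,4→23,e→9,s→10 11:2→25,4→26,e→11,s→27 12:2→25,4→23,e→12,s→12 13:2→13,4→17,e→6,s→7 14:2→14,4→14,e→28,s→29 15:2→17,4→30,e→15,s→31 16:2→16,4→32,e→33,s→16 17:2→25,4→30,e→17,s→19 18:2→27,4→19,e→20,s→18 19:2→25,4→32,e→34,s→19 20:2→35,4→34,e→36,s→20 21:2→30,4→23,e→21,s→37 22:2→38,4→25,e→37,s→22 23:2→25,4→23,e→23,s→39 24:2→24,4→30,e→15,s→16 25:2→25,4→25,e→25,s→25 26:2→25,4→30,e→26,s→40 27:2→25,4→41,e→35,s→27 28:2→30,4→30,e→28,s→42 29:2→29,4→25,e→43,s→29 30:2→25,4→30,e→30,s→44 31:2→19,4→32,e→33,s→31 32:2→25,4→32,e→45,s→44 33:2→34,4→45,e→46,s→33 34:2→25,4→45,e→47,s→34 35:2→25,4→48,e→49,s→35 36:2→49,4→47,e→50,s→36 37:2→51,4→25,e→37,s→37 38:2→38,4→25,e→52,s→29 39:2→25,4→25,e→39,s→39 40:2→25,4→53,e→54,s→40 41:2→25,4→32,e→48,s→40 42:2→44,4→25,e→43,s→42 43:2→54,4→25,e→55,s→43 44:2→25,4→25,e→54,s→44 45:2→25,4→45,e→56,s→54 46:2→47,4→56,e→50,s→46 47:2→25,4→56,e→57,s→47 48:2→25,4→45,e→58,s→59 49:2→25,4→58,e→57,s→49 50:2→57,4→57,e→50,s→25 51:2→25,4→25,e→51,s→44 52:2→51,4→25,e→52,s→42 53:2→25,4→53,e→54,s→44 54:2→25,4→25,e→60,s→54 55:2→60,4→25,e→61,s→55 56:2→25,4→56,e→57,s→60 57:2→25,4→57,e→57,s→25 58:2→25,4→56,e→57,s→62 59:2→25,4→63,e→60,s→59 60:2→25,4→25,e→64,s→60 61:2→64,4→25,e→61,s→25 62:2→25,4→65,e→64,s→62 63:2→25,4→63,e→60,s→54 64:2→25,4→25,e→64,s→25 65:2→25,4→65,e→64,s→60 (ε-aug+det+¬).
'e22': run [66, 51, 29, 1] end={s27} — reject; 3/3 single-dels accept.
'e42': N↓-sim [66, 51, 27, 1] end={s27} — reject; 3/3 single-dels accept.
's42': run [66, 58, 27, 1] end={s27} rej; 3/3 single-dels accept.
'44s4': |S_i|=[66, 52, 29, 16, 1] end={s27} ∉↓L; 4/4 del acc.
'2seees': run [66, 53, 38, 25, 15, 5, 1] end={s27} rej; 6/6 deletions ∈↓L.
'e24se4': N↓-sim [66, 51, 29, 20, 11, 4, 1] end={s27} — reject; 6/6 deletions ∈↓L.
6 minimals (antichain).

Antichain: [e22, e42, s42, 44s4, 2seees, e24se4].


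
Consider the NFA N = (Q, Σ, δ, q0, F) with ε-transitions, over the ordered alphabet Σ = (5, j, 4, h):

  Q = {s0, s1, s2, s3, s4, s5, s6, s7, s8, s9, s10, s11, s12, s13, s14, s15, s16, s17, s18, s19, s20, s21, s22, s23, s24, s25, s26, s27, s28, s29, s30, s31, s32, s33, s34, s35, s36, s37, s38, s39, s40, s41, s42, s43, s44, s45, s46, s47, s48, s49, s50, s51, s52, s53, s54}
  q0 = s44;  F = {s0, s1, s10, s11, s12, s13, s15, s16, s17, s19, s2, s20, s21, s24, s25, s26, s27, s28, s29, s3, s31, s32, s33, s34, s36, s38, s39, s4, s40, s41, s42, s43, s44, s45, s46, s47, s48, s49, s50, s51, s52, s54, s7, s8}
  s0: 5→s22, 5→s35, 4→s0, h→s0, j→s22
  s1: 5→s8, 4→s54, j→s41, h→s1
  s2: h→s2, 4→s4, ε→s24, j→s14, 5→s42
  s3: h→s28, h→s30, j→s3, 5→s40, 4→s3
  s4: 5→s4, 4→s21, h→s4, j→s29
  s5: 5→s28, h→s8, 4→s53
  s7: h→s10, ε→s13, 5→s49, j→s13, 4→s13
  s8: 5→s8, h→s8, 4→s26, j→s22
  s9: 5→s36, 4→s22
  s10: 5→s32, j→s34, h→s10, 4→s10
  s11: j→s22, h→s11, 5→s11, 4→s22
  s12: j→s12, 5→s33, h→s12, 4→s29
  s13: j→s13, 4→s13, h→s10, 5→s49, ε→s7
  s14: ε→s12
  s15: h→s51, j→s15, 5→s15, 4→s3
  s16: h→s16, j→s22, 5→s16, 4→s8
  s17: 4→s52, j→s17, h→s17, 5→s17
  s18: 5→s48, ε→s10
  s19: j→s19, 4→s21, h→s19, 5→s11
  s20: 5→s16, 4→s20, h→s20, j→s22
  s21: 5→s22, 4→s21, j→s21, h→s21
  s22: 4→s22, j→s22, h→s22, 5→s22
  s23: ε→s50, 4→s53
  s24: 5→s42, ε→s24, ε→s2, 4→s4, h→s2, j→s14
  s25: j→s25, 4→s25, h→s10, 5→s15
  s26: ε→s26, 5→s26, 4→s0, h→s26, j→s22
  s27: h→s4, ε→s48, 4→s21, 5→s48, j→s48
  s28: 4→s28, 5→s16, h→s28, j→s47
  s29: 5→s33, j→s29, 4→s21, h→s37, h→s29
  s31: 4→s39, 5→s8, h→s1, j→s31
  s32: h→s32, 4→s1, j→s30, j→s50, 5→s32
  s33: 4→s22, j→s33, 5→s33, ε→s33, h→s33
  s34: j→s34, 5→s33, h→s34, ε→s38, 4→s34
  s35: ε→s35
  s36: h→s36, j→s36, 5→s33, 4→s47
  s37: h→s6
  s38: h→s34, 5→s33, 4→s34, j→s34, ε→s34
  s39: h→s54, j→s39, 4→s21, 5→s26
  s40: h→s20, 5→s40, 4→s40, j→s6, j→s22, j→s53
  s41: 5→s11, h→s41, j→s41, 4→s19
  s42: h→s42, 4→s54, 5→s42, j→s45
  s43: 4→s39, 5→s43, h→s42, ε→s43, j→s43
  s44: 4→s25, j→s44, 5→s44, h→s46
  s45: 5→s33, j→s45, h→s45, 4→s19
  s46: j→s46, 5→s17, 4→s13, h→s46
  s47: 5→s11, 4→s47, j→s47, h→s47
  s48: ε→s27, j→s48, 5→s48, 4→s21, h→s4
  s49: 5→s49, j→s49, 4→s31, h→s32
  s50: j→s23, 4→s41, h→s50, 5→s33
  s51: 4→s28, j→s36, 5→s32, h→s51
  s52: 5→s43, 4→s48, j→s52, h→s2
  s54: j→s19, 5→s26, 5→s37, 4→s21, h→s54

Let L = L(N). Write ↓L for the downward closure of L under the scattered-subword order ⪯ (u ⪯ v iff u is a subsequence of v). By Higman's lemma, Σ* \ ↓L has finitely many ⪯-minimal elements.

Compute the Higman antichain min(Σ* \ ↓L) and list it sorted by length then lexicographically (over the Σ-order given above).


|Q|=55, |F|=44, |δ|=211 (16 ε).
min D↑ (41 st, q0=0, F={23}): 0:5→0,j→0,4→1,h→2 1:5→3,j→1,4→1,h→4 2:5→5,j→2,4→6,h→2 3:5→3,j→3,4→7,h→8 4:5→9,j→10,4→4,h→4 5:5→5,j→5,4→11,h→5 6:5→12,j→6,4→6,h→4 7:5→13,j→7,4→7,h→14 8:5→9,j→15,4→14,h→8 9:5→9,j→16,4→17,h→9 10:5→18,j→10,4→10,h→10 11:5→19,j→11,4→20,h→21 12:5→12,j→12,4→22,h→9 13:5→13,j→23,4→13,h→24 14:5→25,j→26,4→14,h→14 15:5→18,j→15,4→26,h→15 16:5→18,j→16,4→27,h→16 17:5→28,j→27,4→29,h→17 18:5→18,j→18,4→23,h→18 19:5→19,j→19,4→30,h→31 20:5→20,j→20,4→32,h→33 21:5→31,j→34,4→33,h→21 22:5→28,j→22,4→30,h→17 23:5→23,j→23,4→23,h→23 24:5→25,j→23,4→24,h→24 25:5→25,j→23,4→28,h→25 26:5→35,j→26,4→26,h→26 27:5→35,j→27,4→36,h→27 28:5→28,j→23,4→37,h→28 29:5→37,j→36,4→32,h→29 30:5→37,j→30,4→32,h→29 31:5→31,j→38,4→29,h→31 32:5→23,j→32,4→32,h→32 33:5→33,j→39,4→32,h→33 34:5→18,j→34,4→39,h→34 35:5→35,j→23,4→23,h→35 36:5→35,j→36,4→32,h→36 37:5→37,j→23,4→40,h→37 38:5→18,j→38,4→36,h→38 39:5→18,j→39,4→32,h→39 40:5→23,j→23,4→40,h→40 (ε-aug+det+¬).
'4545j': N↓-sim [52, 49, 38, 23, 12, 3] end={s22,s53,s6} ∉↓L; 5/5 single-dels accept.
'4hj54': run [52, 49, 36, 20, 3, 1] end={s22} — reject; 5/5 deletions ∈↓L.
'h54445': run [52, 47, 36, 29, 16, 4, 2] end={s22,s35} ∉↓L; 6/6 deletions ∈↓L.
3 minimals (antichain).

A = [4545j, 4hj54, h54445].


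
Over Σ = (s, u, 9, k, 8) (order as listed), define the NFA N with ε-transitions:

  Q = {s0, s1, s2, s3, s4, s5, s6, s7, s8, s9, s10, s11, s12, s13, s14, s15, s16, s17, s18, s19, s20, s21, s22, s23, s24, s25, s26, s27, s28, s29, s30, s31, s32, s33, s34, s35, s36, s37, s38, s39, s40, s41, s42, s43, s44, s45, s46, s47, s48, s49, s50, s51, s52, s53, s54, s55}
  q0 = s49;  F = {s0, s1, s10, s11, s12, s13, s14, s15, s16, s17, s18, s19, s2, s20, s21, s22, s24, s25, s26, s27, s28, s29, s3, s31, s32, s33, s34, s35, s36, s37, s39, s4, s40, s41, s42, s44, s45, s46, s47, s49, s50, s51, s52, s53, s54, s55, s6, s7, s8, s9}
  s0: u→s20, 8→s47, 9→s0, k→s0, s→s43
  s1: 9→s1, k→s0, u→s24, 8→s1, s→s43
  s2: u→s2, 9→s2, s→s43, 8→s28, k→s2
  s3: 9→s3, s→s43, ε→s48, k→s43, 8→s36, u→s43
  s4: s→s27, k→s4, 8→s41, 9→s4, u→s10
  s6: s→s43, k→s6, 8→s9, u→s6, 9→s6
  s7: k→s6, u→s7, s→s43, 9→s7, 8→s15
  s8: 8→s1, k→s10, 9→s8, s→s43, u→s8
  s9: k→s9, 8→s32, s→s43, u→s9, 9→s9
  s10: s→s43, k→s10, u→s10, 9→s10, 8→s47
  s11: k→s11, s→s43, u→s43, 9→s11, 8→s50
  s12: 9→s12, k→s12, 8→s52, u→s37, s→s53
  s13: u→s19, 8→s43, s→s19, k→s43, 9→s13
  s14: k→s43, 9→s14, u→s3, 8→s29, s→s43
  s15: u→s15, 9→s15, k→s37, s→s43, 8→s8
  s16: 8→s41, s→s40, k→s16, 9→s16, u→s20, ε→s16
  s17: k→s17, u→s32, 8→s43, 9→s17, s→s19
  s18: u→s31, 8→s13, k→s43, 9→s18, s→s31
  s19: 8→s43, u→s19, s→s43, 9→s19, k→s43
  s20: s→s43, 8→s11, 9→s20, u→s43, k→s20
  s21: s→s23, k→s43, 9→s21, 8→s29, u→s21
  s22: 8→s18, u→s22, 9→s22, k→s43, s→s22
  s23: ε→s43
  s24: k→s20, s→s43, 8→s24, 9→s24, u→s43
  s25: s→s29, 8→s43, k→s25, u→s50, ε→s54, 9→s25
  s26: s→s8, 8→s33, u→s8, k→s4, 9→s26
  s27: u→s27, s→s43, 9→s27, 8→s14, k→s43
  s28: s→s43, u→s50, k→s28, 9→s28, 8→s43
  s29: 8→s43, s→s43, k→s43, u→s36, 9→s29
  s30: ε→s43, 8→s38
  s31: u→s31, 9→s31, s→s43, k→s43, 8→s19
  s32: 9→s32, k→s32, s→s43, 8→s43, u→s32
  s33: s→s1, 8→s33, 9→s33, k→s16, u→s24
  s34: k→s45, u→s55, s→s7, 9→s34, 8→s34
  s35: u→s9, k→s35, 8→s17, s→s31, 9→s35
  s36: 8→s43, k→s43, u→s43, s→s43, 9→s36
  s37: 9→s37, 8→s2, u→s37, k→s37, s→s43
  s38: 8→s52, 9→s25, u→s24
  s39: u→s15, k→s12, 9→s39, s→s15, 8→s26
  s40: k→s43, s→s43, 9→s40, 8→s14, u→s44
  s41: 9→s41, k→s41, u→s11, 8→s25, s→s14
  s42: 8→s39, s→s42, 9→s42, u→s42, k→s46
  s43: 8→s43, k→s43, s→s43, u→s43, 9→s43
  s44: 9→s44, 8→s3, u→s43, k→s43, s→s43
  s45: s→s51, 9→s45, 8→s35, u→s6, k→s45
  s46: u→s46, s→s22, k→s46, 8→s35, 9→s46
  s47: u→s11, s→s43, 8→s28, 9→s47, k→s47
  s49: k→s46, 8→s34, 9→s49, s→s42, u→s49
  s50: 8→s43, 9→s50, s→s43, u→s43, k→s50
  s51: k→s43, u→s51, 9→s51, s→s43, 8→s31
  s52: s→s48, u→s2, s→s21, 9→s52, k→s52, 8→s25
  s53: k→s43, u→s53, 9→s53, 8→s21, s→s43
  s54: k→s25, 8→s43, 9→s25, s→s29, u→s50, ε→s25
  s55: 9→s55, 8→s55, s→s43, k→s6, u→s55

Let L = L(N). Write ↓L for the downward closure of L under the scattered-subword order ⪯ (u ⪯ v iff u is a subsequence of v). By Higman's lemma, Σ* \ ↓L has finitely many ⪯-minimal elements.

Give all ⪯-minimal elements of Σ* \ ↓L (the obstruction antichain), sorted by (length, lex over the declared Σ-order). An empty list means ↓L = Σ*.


|Q|=56, |F|=50, |δ|=266 (6 ε).
min D↑ (50 st, q0=0, F={13}): 0:s→1,u→0,9→0,k→2,8→3 1:s→1,u→1,9→1,k→2,8→4 2:s→5,u→2,9→2,k→2,8→6 3:s→7,u→8,9→3,k→9,8→3 4:s→10,u→10,9→4,k→11,8→12 5:s→5,u→5,9→5,k→13,8→14 6:s→15,u→16,9→6,k→6,8→17 7:s→13,u→7,9→7,k→18,8→10 8:s→13,u→8,9→8,k→18,8→8 9:s→19,u→18,9→9,k→9,8→6 10:s→13,u→10,9→10,k→20,8→21 11:s→22,u→20,9→11,k→11,8→23 12:s→21,u→21,9→12,k→24,8→25 13:s→13,u→13,9→13,k→13,8→13 14:s→15,u→15,9→14,k→13,8→26 15:s→13,u→15,9→15,k→13,8→27 16:s→13,u→16,9→16,k→16,8→28 17:s→27,u→28,9→17,k→17,8→13 18:s→13,u→18,9→18,k→18,8→16 19:s→13,u→19,9→19,k→13,8→15 20:s→13,u→20,9→20,k→20,8→29 21:s→13,u→21,9→21,k→30,8→31 22:s→13,u→22,9→22,k→13,8→32 23:s→32,u→29,9→23,k→23,8→33 24:s→34,u→30,9→24,k→24,8→35 25:s→31,u→36,9→25,k→37,8→25 26:s→27,u→27,9→26,k→13,8→13 27:s→13,u→27,9→27,k→13,8→13 28:s→13,u→28,9→28,k→28,8→13 29:s→13,u→29,9→29,k→29,8→38 30:s→13,u→30,9→30,k→30,8→39 31:s→13,u→36,9→31,k→40,8→31 32:s→13,u→32,9→32,k→13,8→41 33:s→41,u→42,9→33,k→33,8→13 34:s→13,u→34,9→34,k→13,8→43 35:s→43,u→44,9→35,k→35,8→33 36:s→13,u→13,9→36,k→45,8→36 37:s→46,u→45,9→37,k→37,8→35 38:s→13,u→42,9→38,k→38,8→13 39:s→13,u→44,9→39,k→39,8→38 40:s→13,u→45,9→40,k→40,8→39 41:s→13,u→47,9→41,k→13,8→13 42:s→13,u→13,9→42,k→42,8→13 43:s→13,u→48,9→43,k→13,8→41 44:s→13,u→13,9→44,k→44,8→42 45:s→13,u→13,9→45,k→45,8→44 46:s→13,u→49,9→46,k→13,8→43 47:s→13,u→13,9→47,k→13,8→13 48:s→13,u→13,9→48,k→13,8→47 49:s→13,u→13,9→49,k→13,8→48 (ε-aug+det+¬).
'ksk': |S_i|=[53, 41, 18, 1] end={s43} ∉↓L; 3/3 del acc.
'8ss': |S_i|=[53, 49, 32, 2] end={s23,s43} rej; 3/3 deletions ∈↓L.
'8us': |S_i|=[53, 49, 32, 2] end={s23,s43} — reject; 3/3 del acc.
'k888': run [53, 41, 25, 11, 1] end={s43} rej; 4/4 deletions ∈↓L.
's888uu': N↓-sim [53, 49, 43, 34, 21, 9, 1] end={s43} — reject; 6/6 del acc.
5 obstructions.

min(Σ*\↓L) = [ksk, 8ss, 8us, k888, s888uu].


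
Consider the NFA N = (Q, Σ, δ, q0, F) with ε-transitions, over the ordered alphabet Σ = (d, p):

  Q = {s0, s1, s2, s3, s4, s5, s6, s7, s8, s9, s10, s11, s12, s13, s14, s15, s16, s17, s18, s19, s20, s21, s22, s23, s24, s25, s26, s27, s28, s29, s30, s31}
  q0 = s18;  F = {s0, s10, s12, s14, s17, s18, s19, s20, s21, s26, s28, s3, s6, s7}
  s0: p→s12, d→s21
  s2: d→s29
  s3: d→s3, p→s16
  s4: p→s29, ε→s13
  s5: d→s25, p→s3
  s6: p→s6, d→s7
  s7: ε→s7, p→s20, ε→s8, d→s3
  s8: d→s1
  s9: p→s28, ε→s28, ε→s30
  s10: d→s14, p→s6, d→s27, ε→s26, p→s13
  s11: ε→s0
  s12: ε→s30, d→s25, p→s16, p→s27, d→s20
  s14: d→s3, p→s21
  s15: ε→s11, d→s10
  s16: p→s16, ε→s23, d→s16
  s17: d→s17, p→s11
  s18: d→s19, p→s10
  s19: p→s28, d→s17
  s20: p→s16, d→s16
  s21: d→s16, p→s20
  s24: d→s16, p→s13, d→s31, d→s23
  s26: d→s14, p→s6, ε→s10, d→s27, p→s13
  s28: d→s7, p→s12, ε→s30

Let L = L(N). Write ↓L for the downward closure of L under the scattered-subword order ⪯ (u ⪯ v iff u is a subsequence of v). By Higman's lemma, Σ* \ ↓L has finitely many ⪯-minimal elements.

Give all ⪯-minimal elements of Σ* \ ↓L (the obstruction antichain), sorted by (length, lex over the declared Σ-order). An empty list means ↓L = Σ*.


|Q|=32, |F|=14, |δ|=59 (12 ε).
min D↑ (14 st, q0=0, F={13}): 0:d→1,p→2 1:d→3,p→4 2:d→5,p→6 3:d→3,p→7 4:d→8,p→9 5:d→10,p→11 6:d→8,p→6 7:d→11,p→9 8:d→10,p→12 9:d→12,p→13 10:d→10,p→13 11:d→13,p→12 12:d→13,p→13 13:d→13,p→13 [Hopcroft].
'dppp': |S_i|=[23, 18, 15, 7, 3] end={s16,s23,s27} rej; 4/4 del acc.
'pddp': |S_i|=[23, 20, 11, 4, 2] end={s16,s23} ∉↓L; 4/4 single-dels accept.
'pdpd': |S_i|=[23, 20, 11, 4, 2] end={s16,s23} ∉↓L; 4/4 del acc.
'ddpdd': N↓-sim [23, 18, 15, 10, 5, 2] end={s16,s23} ∉↓L; 5/5 single-dels accept.
'dppdd': run [23, 18, 15, 7, 4, 2] end={s16,s23} — reject; 5/5 del acc.
'ppdpp': run [23, 20, 14, 8, 3, 2] end={s16,s23} — reject; 5/5 del acc.
6 obstructions.

A = [dppp, pddp, pdpd, ddpdd, dppdd, ppdpp].


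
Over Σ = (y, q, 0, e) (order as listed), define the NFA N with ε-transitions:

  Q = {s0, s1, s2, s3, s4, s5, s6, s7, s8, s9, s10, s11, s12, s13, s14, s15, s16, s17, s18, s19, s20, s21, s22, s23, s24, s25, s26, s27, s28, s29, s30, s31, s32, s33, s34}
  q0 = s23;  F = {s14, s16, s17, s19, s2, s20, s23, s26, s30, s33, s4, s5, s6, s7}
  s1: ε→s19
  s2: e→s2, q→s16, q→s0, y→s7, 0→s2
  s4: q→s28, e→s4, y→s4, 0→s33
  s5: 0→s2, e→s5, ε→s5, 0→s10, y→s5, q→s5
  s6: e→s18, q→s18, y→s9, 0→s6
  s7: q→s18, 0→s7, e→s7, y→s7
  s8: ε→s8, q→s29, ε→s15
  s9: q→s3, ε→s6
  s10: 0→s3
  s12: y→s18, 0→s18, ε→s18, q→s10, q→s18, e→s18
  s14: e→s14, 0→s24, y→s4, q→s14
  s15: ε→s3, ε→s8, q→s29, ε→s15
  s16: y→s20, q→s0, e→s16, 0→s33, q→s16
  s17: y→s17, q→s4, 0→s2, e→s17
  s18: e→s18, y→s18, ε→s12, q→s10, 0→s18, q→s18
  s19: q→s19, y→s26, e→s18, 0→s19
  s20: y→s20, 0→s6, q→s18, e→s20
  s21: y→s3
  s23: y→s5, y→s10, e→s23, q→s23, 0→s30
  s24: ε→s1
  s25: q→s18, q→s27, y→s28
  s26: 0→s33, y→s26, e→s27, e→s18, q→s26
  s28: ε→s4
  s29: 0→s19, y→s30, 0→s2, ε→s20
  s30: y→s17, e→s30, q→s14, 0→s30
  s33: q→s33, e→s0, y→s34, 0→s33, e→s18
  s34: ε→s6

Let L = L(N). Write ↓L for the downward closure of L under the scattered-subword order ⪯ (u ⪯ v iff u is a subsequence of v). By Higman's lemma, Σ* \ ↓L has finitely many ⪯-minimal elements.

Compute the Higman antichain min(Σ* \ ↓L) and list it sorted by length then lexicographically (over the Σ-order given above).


|Q|=35, |F|=14, |δ|=97 (14 ε).
min D↑ (15 st, q0=0, F={10}): 0:y→1,q→0,0→2,e→0 1:y→1,q→1,0→3,e→1 2:y→4,q→5,0→2,e→2 3:y→6,q→7,0→3,e→3 4:y→4,q→8,0→3,e→4 5:y→8,q→5,0→9,e→5 6:y→6,q→10,0→6,e→6 7:y→11,q→7,0→12,e→7 8:y→8,q→8,0→12,e→8 9:y→13,q→9,0→9,e→10 10:y→10,q→10,0→10,e→10 11:y→11,q→10,0→14,e→11 12:y→14,q→12,0→12,e→10 13:y→13,q→13,0→12,e→10 14:y→14,q→10,0→14,e→10.
'y0yq': run [25, 19, 13, 9, 4] end={s10,s12,s18,s3} ∉↓L; 4/4 del acc.
'0q0e': N↓-sim [25, 23, 19, 14, 6] end={s0,s10,s12,s18,s27,s3} ∉↓L; 4/4 deletions ∈↓L.
2 words, ⪯-incomp.

A = [y0yq, 0q0e].


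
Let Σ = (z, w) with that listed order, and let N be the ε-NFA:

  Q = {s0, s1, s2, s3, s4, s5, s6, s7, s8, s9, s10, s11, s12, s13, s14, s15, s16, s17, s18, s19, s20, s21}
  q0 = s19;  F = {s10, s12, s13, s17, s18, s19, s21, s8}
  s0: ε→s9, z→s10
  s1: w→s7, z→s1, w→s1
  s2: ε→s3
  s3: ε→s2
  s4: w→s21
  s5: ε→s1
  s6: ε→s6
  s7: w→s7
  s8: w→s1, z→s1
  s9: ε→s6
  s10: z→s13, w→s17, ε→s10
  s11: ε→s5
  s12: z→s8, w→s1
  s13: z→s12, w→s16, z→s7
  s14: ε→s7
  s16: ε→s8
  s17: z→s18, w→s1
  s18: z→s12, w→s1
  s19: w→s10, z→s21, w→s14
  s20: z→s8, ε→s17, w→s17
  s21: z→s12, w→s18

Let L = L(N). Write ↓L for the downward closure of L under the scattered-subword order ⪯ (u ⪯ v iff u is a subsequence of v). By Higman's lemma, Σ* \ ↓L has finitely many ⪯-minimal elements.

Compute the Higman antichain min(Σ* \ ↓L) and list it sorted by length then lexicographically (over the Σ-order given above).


|Q|=22, |F|=8, |δ|=37 (11 ε).
min D↑ (9 st, q0=0, F={8}): 0:z→1,w→2 1:z→3,w→4 2:z→5,w→6 3:z→7,w→8 4:z→3,w→8 5:z→3,w→7 6:z→4,w→8 7:z→8,w→8 8:z→8,w→8 (ε-aug+det+¬).
'zzw': |S_i|=[12, 8, 4, 2] end={s1,s7} rej; 3/3 del acc.
'zww': run [12, 8, 6, 2] end={s1,s7} — reject; 3/3 deletions ∈↓L.
'www': |S_i|=[12, 10, 7, 2] end={s1,s7} ∉↓L; 3/3 single-dels accept.
'zzzz': N↓-sim [12, 8, 4, 3, 2] end={s1,s7} — reject; 4/4 deletions ∈↓L.
'wzwz': run [12, 10, 7, 4, 2] end={s1,s7} — reject; 4/4 single-dels accept.
5 obstructions.

min(Σ*\↓L) = [zzw, zww, www, zzzz, wzwz].


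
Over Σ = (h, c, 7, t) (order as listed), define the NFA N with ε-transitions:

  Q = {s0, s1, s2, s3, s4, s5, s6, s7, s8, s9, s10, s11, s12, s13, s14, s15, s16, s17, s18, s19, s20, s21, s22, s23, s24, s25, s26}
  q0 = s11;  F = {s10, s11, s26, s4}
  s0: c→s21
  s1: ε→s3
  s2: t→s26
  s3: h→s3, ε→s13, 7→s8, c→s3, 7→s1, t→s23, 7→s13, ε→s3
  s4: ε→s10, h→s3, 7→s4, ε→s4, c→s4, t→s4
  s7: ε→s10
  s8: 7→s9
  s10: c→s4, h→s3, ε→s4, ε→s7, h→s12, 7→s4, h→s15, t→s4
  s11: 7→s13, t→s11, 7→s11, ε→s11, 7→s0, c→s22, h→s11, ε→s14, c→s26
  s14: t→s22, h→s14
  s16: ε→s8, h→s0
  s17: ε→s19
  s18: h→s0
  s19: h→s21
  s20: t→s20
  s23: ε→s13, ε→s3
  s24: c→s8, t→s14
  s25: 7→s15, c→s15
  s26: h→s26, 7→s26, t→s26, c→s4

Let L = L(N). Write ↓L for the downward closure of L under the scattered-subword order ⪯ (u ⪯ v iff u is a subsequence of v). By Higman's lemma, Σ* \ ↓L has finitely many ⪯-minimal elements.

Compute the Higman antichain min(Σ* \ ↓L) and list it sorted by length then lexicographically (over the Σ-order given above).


|Q|=27, |F|=4, |δ|=54 (14 ε).
min D↑ (4 st, q0=0, F={3}): 0:h→0,c→1,7→0,t→0 1:h→1,c→2,7→1,t→1 2:h→3,c→2,7→2,t→2 3:h→3,c→3,7→3,t→3.
'cch': |S_i|=[17, 14, 11, 8] end={s1,s12,s13,s15,s23,s3,s8,s9} rej; 3/3 single-dels accept.
1 obstructions.

A = [cch].


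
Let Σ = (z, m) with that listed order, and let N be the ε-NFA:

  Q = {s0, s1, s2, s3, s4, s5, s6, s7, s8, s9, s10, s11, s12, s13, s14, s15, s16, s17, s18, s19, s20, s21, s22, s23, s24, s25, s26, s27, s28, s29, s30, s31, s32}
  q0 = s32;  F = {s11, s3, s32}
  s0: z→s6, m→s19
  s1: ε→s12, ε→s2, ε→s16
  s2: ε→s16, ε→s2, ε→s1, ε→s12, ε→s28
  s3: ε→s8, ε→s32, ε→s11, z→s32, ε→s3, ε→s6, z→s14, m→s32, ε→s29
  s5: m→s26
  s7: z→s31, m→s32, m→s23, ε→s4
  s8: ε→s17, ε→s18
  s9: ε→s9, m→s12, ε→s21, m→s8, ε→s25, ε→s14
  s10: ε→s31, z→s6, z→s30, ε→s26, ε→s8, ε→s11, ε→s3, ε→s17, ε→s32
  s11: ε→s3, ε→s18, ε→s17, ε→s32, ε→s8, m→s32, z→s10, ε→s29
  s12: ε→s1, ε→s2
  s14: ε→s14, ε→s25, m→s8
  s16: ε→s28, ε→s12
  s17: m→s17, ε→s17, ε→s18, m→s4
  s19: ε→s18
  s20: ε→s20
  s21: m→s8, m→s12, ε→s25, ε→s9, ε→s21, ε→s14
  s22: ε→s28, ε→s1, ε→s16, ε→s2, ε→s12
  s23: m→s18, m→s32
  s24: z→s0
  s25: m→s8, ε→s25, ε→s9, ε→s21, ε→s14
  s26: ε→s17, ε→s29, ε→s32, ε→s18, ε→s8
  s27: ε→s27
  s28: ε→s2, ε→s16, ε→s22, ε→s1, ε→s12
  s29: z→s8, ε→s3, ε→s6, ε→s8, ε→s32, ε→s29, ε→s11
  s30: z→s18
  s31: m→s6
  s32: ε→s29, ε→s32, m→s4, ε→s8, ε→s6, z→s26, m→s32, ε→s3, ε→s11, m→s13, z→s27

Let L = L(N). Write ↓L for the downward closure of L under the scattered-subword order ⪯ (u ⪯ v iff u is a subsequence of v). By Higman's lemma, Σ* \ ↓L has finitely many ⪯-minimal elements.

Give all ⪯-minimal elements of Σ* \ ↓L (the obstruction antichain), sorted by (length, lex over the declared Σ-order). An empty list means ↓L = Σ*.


|Q|=33, |F|=3, |δ|=112 (80 ε).
min D↑ (1 st, q0=0, F={}): 0:z→0,m→0.
L(D↑) = ∅ ⇒ ↓L = Σ*.

A = [].


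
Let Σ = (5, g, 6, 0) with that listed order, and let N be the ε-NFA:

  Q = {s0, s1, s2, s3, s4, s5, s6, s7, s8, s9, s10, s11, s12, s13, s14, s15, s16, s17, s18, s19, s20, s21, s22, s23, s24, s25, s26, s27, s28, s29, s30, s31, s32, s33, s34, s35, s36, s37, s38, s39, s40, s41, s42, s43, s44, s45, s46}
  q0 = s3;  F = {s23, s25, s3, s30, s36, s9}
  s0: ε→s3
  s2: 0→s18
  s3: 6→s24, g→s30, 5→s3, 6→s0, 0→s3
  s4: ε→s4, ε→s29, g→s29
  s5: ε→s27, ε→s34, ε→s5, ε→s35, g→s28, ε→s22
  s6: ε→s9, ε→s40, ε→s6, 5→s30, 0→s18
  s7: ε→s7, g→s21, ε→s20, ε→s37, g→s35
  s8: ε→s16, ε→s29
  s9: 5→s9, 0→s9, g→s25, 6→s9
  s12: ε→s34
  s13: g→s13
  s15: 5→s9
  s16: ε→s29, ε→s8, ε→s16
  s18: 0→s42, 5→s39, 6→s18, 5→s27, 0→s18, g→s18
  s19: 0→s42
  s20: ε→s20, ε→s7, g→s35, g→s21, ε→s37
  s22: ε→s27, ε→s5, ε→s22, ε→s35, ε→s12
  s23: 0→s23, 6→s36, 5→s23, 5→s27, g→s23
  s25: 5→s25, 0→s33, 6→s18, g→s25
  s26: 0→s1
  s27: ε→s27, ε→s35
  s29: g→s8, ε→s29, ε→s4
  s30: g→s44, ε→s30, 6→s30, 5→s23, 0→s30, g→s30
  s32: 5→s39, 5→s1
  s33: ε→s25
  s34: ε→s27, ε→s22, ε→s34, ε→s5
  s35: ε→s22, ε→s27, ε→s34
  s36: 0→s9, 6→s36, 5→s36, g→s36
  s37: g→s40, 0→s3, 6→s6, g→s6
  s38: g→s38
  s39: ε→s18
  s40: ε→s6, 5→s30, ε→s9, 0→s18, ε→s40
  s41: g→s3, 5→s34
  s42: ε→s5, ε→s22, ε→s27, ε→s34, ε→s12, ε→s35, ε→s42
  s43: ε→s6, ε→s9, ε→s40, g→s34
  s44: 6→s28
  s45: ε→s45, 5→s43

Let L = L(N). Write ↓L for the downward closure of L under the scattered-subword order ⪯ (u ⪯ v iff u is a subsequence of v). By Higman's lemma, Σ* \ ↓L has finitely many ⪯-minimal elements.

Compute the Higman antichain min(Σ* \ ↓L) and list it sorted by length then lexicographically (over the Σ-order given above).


|Q|=47, |F|=6, |δ|=117 (56 ε).
min D↑ (7 st, q0=0, F={6}): 0:5→0,g→1,6→0,0→0 1:5→2,g→1,6→1,0→1 2:5→2,g→2,6→3,0→2 3:5→3,g→3,6→3,0→4 4:5→4,g→5,6→4,0→4 5:5→5,g→5,6→6,0→5 6:5→6,g→6,6→6,0→6.
'g560g6': run [20, 17, 15, 14, 13, 12, 10] end={s12,s18,s22,s27,s28,s34,s35,s39,s42,s5} — reject; 6/6 del acc.
1 minimals (antichain).

min(Σ*\↓L) = [g560g6].


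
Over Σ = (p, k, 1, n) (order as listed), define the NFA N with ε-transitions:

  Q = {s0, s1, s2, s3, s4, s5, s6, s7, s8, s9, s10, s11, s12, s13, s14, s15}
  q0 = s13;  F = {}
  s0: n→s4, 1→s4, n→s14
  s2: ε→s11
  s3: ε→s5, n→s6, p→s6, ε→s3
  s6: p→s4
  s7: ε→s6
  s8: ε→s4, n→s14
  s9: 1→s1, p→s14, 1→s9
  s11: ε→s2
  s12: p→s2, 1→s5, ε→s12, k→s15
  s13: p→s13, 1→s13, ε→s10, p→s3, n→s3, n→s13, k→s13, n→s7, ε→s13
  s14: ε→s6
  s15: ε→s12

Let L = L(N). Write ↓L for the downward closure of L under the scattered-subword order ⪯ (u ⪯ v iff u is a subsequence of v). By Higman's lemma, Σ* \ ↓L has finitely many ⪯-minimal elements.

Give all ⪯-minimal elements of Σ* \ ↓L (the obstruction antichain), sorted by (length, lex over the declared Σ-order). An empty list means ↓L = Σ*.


min(Σ*\↓L) = [ε].

|Q|=16, |F|=0, |δ|=31 (11 ε).
min D↑ (1 st, q0=0, F={0}): 0:p→0,k→0,1→0,n→0 [Hopcroft].
ε ∈ L(D↑) — L = ∅.


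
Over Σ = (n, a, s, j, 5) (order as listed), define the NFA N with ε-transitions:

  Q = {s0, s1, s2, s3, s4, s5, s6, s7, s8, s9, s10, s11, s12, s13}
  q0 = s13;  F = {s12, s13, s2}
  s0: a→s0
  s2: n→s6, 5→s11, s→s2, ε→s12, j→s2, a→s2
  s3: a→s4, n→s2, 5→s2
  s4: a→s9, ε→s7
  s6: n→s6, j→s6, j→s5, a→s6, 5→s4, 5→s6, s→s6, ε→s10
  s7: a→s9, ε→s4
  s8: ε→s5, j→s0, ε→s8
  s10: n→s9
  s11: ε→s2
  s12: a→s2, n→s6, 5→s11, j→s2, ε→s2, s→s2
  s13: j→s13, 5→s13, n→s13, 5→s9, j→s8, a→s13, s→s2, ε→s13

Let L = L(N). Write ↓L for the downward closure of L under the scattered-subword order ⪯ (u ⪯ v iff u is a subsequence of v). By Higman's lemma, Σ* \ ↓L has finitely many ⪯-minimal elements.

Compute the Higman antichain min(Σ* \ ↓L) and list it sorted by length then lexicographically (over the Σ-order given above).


|Q|=14, |F|=3, |δ|=41 (9 ε).
min D↑ (3 st, q0=0, F={2}): 0:n→0,a→0,s→1,j→0,5→0 1:n→2,a→1,s→1,j→1,5→1 2:n→2,a→2,s→2,j→2,5→2.
'sn': N↓-sim [12, 9, 6] end={s10,s4,s5,s6,s7,s9} ∉↓L; 2/2 del acc.
1 obstructions.

A = [sn].


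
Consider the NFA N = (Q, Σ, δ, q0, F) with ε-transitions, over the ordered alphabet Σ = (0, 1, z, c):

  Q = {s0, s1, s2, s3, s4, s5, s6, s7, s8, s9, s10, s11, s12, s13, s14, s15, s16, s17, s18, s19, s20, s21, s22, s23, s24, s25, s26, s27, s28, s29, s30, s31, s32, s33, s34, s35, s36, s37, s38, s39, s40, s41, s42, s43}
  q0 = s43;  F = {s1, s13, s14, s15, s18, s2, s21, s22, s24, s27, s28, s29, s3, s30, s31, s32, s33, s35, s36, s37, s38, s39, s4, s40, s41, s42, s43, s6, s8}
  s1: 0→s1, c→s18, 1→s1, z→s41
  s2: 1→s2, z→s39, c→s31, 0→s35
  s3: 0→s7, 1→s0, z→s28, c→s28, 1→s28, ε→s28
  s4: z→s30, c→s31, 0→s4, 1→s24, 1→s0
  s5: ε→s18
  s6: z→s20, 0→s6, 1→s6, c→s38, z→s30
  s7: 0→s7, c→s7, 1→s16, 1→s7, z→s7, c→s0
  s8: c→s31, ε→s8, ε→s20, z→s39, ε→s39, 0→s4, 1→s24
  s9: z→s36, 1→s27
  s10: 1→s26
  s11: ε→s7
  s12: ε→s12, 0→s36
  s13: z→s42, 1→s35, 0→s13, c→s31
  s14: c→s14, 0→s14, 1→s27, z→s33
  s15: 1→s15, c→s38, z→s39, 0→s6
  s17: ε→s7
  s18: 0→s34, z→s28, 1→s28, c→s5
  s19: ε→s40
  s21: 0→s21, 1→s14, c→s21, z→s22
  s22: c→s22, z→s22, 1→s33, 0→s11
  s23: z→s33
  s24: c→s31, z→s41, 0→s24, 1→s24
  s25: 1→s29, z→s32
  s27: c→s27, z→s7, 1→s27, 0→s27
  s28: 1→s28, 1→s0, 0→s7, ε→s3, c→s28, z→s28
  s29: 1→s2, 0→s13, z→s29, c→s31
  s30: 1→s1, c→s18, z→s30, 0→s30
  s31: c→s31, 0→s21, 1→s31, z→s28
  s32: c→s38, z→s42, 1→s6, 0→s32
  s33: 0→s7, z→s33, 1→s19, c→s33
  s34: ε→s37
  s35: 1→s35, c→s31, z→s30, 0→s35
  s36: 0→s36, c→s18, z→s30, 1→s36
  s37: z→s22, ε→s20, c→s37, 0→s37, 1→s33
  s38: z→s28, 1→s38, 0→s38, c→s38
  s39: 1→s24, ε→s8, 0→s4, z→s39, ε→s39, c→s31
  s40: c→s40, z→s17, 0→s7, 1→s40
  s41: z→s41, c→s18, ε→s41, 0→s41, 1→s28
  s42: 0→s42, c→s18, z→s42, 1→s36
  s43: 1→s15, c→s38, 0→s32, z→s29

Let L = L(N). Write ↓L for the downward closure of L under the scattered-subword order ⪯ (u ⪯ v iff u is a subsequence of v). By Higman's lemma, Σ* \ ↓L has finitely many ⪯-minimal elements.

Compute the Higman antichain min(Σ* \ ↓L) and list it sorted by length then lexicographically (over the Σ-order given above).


min(Σ*\↓L) = [cz0, 0zc10, 1z1z10, zc011z].

|Q|=44, |F|=29, |δ|=148 (15 ε).
min D↑ (28 st, q0=0, F={19}): 0:0→1,1→2,z→3,c→4 1:0→1,1→5,z→6,c→4 2:0→5,1→2,z→7,c→4 3:0→8,1→9,z→3,c→10 4:0→4,1→4,z→11,c→4 5:0→5,1→5,z→12,c→4 6:0→6,1→13,z→6,c→14 7:0→15,1→16,z→7,c→10 8:0→8,1→17,z→6,c→10 9:0→17,1→9,z→7,c→10 10:0→18,1→10,z→11,c→10 11:0→19,1→11,z→11,c→11 12:0→12,1→20,z→12,c→14 13:0→13,1→13,z→12,c→14 14:0→21,1→11,z→11,c→14 15:0→15,1→16,z→12,c→10 16:0→16,1→16,z→22,c→10 17:0→17,1→17,z→12,c→10 18:0→18,1→23,z→24,c→18 19:0→19,1→19,z→19,c→19 20:0→20,1→20,z→22,c→14 21:0→21,1→25,z→24,c→21 22:0→22,1→11,z→22,c→14 23:0→23,1→26,z→25,c→23 24:0→19,1→25,z→24,c→24 25:0→19,1→27,z→25,c→25 26:0→26,1→26,z→19,c→26 27:0→19,1→27,z→19,c→27 [Hopcroft].
'cz0': N↓-sim [38, 21, 11, 4] end={s0,s11,s16,s7} — reject; 3/3 deletions ∈↓L.
'0zc10': |S_i|=[38, 32, 21, 16, 9, 3] end={s0,s16,s7} — reject; 5/5 single-dels accept.
'1z1z10': |S_i|=[38, 33, 27, 23, 17, 9, 3] end={s0,s16,s7} ∉↓L; 6/6 del acc.
'zc011z': |S_i|=[38, 33, 20, 15, 9, 7, 4] end={s0,s16,s17,s7} rej; 6/6 del acc.
4 words, ⪯-incomp.


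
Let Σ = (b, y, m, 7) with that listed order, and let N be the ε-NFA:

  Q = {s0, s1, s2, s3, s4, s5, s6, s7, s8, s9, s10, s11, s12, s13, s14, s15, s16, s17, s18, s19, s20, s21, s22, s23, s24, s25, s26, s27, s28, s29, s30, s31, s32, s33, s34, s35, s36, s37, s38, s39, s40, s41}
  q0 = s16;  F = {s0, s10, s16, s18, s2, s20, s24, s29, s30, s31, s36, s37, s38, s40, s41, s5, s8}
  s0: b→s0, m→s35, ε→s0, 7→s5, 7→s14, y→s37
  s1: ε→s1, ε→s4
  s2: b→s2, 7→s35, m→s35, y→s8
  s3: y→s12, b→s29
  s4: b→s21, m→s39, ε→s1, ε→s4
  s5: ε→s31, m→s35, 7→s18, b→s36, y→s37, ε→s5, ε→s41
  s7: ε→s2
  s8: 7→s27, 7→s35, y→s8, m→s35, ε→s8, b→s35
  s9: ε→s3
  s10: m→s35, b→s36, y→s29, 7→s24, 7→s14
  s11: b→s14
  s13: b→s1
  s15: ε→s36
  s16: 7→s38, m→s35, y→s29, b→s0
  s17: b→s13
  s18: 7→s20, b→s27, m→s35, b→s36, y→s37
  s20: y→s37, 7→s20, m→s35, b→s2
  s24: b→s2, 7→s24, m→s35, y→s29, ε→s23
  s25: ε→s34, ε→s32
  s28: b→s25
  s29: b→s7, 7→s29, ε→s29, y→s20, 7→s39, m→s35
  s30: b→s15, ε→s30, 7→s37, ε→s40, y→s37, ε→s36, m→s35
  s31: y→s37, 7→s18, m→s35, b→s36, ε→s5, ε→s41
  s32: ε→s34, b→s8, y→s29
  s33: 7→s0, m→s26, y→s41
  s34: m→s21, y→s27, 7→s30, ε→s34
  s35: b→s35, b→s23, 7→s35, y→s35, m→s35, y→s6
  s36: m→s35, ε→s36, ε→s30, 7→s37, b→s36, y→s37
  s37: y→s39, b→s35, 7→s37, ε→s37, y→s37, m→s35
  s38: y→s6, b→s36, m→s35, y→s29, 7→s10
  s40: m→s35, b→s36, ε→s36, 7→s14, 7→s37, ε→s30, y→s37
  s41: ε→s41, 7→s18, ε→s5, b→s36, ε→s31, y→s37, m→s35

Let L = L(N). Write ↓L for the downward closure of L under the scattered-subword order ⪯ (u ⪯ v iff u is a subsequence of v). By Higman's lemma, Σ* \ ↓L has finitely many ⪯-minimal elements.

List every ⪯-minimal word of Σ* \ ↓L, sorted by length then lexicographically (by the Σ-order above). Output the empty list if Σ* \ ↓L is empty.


|Q|=42, |F|=17, |δ|=129 (31 ε).
min D↑ (14 st, q0=0, F={3}): 0:b→1,y→2,m→3,7→4 1:b→1,y→5,m→3,7→6 2:b→7,y→8,m→3,7→2 3:b→3,y→3,m→3,7→3 4:b→9,y→2,m→3,7→10 5:b→3,y→5,m→3,7→5 6:b→9,y→5,m→3,7→11 7:b→7,y→12,m→3,7→3 8:b→7,y→5,m→3,7→8 9:b→9,y→5,m→3,7→5 10:b→9,y→2,m→3,7→13 11:b→9,y→5,m→3,7→8 12:b→3,y→12,m→3,7→3 13:b→7,y→2,m→3,7→13 (ε-aug+det+¬).
'm': N↓-sim [25, 3] end={s23,s35,s6} ∉↓L; 1/1 single-dels accept.
'byb': |S_i|=[25, 20, 7, 3] end={s23,s35,s6} rej; 3/3 deletions ∈↓L.
'yb7': N↓-sim [25, 11, 7, 4] end={s23,s27,s35,s6} — reject; 3/3 single-dels accept.
'yyyb': |S_i|=[25, 11, 9, 7, 3] end={s23,s35,s6} ∉↓L; 4/4 single-dels accept.
'7b7b': N↓-sim [25, 23, 14, 7, 3] end={s23,s35,s6} rej; 4/4 del acc.
'777b7': |S_i|=[25, 23, 19, 13, 7, 4] end={s23,s27,s35,s6} ∉↓L; 5/5 deletions ∈↓L.
6 minimals (antichain).

A = [m, byb, yb7, yyyb, 7b7b, 777b7].
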